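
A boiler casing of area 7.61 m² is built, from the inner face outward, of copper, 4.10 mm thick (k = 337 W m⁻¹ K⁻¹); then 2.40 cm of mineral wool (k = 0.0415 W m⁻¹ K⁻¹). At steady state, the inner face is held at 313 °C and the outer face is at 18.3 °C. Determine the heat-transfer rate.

Q = 3.88 kW

Series thermal resistances, inner to outer:
  R_copper = L/(kA) = 0.00410/(337·7.61) = 1.599×10^-6 K/W
  R_mineral wool = L/(kA) = 0.0240/(0.0415·7.61) = 0.07599 K/W
ΣR = 1.599×10^-6 + 0.07599 = 0.07599 K/W
Q = ΔT/ΣR = (313 °C − 18.3 °C)/0.07599 = 3880 W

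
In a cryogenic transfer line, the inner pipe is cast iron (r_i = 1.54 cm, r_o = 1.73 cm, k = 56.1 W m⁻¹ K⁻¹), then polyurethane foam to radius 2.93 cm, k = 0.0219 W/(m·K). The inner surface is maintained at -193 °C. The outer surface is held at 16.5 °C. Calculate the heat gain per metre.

Q' = 54.7 W/m

Series thermal resistances, inner to outer:
  R'_cast iron = ln(0.0173/0.0154)/(2πk) = 0.1163/(2π·56.1) = 3.301×10^-4 m·K/W
  R'_polyurethane foam = ln(0.0293/0.0173)/(2πk) = 0.5269/(2π·0.0219) = 3.829 m·K/W
ΣR = 3.301×10^-4 + 3.829 = 3.829 m·K/W
Q' = ΔT/ΣR = (-193 °C − 16.5 °C)/3.829 = -54.7 W/m
(Negative Q' ⇒ heat flows inward; heat gain = 54.7 W/m.)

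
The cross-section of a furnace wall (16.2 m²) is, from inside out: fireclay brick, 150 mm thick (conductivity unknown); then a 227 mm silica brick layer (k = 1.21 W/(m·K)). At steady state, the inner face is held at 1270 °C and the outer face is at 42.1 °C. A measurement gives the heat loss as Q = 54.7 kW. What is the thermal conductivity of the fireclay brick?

k = 0.852 W/m·K

ΣR = ΔT/Q = |1270 − 42.1|/54700 = 0.02245 K/W
Known resistances:
  R_silica brick = L/(kA) = 0.227/(1.21·16.2) = 0.01158 K/W
R_fireclay brick = ΣR − ΣR_known = 0.02245 − 0.01158 = 0.01087 K/W
L/(kA) = 0.01087 ⇒ k = 0.150/(0.01087·16.2) = 0.852 W/m·K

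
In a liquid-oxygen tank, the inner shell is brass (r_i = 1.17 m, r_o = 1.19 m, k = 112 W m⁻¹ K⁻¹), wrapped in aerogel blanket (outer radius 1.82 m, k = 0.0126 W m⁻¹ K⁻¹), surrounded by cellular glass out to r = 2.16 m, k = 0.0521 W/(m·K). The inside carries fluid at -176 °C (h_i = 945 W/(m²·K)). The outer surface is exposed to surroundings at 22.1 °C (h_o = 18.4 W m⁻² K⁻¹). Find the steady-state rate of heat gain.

Q = 101 W

Resistance network (inner→outer):
  R_conv,in = 1/(4πr²h) = 1/(4π·1.17²·945) = 6.152×10^-5 K/W
  R_brass = (1/1.17 − 1/1.19)/(4πk) = 0.01436/(4π·112) = 1.021×10^-5 K/W
  R_aerogel blanket = (1/1.19 − 1/1.82)/(4πk) = 0.2909/(4π·0.0126) = 1.837 K/W
  R_cellular glass = (1/1.82 − 1/2.16)/(4πk) = 0.08649/(4π·0.0521) = 0.1321 K/W
  R_conv,out = 1/(4πr²h) = 1/(4π·2.16²·18.4) = 9.270×10^-4 K/W
ΣR = 6.152×10^-5 + 1.021×10^-5 + 1.837 + 0.1321 + 9.270×10^-4 = 1.970 K/W
Q = ΔT/ΣR = (-176 °C − 22.1 °C)/1.970 = -101 W
(Negative Q ⇒ heat flows inward; heat gain = 101 W.)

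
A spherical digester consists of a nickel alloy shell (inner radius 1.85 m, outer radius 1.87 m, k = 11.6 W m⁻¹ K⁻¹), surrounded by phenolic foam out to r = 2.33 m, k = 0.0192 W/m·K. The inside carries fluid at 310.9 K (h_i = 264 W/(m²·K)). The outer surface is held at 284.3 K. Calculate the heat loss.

Q = 60.8 W

Series thermal resistances, inner to outer:
  R_conv,in = 1/(4πr²h) = 1/(4π·1.85²·264) = 8.807×10^-5 K/W
  R_nickel alloy = (1/1.85 − 1/1.87)/(4πk) = 0.005781/(4π·11.6) = 3.966×10^-5 K/W
  R_phenolic foam = (1/1.87 − 1/2.33)/(4πk) = 0.1056/(4π·0.0192) = 0.4376 K/W
ΣR = 8.807×10^-5 + 3.966×10^-5 + 0.4376 = 0.4377 K/W
Q = ΔT/ΣR = (310.9 K − 284.3 K)/0.4377 = 60.8 W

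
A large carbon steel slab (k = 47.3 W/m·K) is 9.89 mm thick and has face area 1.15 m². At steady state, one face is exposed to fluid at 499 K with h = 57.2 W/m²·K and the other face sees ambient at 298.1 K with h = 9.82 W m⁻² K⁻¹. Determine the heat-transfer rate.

Q = 1930 W

Series thermal resistances, inner to outer:
  R_conv,in = 1/(hA) = 1/(57.2·1.15) = 0.01520 K/W
  R_carbon steel = L/(kA) = 0.00989/(47.3·1.15) = 1.818×10^-4 K/W
  R_conv,out = 1/(hA) = 1/(9.82·1.15) = 0.08855 K/W
ΣR = 0.01520 + 1.818×10^-4 + 0.08855 = 0.1039 K/W
Q = ΔT/ΣR = (499 K − 298.1 K)/0.1039 = 1930 W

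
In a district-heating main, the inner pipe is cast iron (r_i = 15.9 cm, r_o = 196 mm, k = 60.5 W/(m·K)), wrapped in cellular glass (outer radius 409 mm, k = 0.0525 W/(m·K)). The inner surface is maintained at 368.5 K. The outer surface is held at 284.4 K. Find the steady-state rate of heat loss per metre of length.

Q' = 37.7 W/m

Series thermal resistances, inner to outer:
  R'_cast iron = ln(0.196/0.159)/(2πk) = 0.2092/(2π·60.5) = 5.504×10^-4 m·K/W
  R'_cellular glass = ln(0.409/0.196)/(2πk) = 0.7356/(2π·0.0525) = 2.230 m·K/W
ΣR = 5.504×10^-4 + 2.230 = 2.231 m·K/W
Q' = ΔT/ΣR = (368.5 K − 284.4 K)/2.231 = 37.7 W/m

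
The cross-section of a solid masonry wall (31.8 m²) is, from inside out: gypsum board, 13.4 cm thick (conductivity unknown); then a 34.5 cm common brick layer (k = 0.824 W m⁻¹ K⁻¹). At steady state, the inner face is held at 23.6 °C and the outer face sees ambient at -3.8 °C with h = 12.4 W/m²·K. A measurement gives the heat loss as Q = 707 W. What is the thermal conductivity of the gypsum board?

ΣR = ΔT/Q = |23.6 − -3.8|/707 = 0.03876 K/W
Known resistances:
  R_common brick = L/(kA) = 0.345/(0.824·31.8) = 0.01317 K/W
  R_conv,out = 1/(hA) = 1/(12.4·31.8) = 0.002536 K/W
R_gypsum board = ΣR − ΣR_known = 0.03876 − 0.01571 = 0.02305 K/W
L/(kA) = 0.02305 ⇒ k = 0.134/(0.02305·31.8) = 0.183 W/m·K

k = 0.183 W/m·K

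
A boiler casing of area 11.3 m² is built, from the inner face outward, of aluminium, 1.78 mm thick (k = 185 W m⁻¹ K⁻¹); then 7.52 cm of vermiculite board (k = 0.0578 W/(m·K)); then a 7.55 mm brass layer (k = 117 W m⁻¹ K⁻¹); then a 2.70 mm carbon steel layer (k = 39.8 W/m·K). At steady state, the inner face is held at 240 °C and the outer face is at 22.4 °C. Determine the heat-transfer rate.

Q = 1890 W

Series thermal resistances, inner to outer:
  R_aluminium = L/(kA) = 0.00178/(185·11.3) = 8.515×10^-7 K/W
  R_vermiculite board = L/(kA) = 0.0752/(0.0578·11.3) = 0.1151 K/W
  R_brass = L/(kA) = 0.00755/(117·11.3) = 5.711×10^-6 K/W
  R_carbon steel = L/(kA) = 0.00270/(39.8·11.3) = 6.003×10^-6 K/W
ΣR = 8.515×10^-7 + 0.1151 + 5.711×10^-6 + 6.003×10^-6 = 0.1151 K/W
Q = ΔT/ΣR = (240 °C − 22.4 °C)/0.1151 = 1890 W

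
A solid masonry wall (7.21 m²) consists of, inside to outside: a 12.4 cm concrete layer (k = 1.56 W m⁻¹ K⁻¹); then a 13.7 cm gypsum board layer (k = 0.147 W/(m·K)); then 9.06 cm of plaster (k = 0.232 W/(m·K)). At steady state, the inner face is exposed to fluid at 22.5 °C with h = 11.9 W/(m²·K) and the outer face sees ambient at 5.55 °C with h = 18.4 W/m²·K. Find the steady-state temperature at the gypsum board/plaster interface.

Series thermal resistances, inner to outer:
  R_conv,in = 1/(hA) = 1/(11.9·7.21) = 0.01166 K/W
  R_concrete = L/(kA) = 0.124/(1.56·7.21) = 0.01102 K/W
  R_gypsum board = L/(kA) = 0.137/(0.147·7.21) = 0.1293 K/W
  R_plaster = L/(kA) = 0.0906/(0.232·7.21) = 0.05416 K/W
  R_conv,out = 1/(hA) = 1/(18.4·7.21) = 0.007538 K/W
ΣR = 0.01166 + 0.01102 + 0.1293 + 0.05416 + 0.007538 = 0.2137 K/W
Q = ΔT/ΣR = (22.5 °C − 5.55 °C)/0.2137 = 79.32 W
From the inner boundary to the gypsum board/plaster interface, ΣR_partial = 0.1520 K/W.
T_interface = T_in − Q·ΣR_partial = 22.5 °C − (79.32)(0.1520) = 10.4 °C

T = 10.4 °C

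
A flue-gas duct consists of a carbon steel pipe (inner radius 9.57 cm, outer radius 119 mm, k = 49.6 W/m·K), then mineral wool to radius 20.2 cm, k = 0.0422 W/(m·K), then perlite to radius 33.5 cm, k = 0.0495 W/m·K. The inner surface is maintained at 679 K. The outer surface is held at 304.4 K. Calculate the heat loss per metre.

Series thermal resistances, inner to outer:
  R'_carbon steel = ln(0.119/0.0957)/(2πk) = 0.2179/(2π·49.6) = 6.992×10^-4 m·K/W
  R'_mineral wool = ln(0.202/0.119)/(2πk) = 0.5291/(2π·0.0422) = 1.996 m·K/W
  R'_perlite = ln(0.335/0.202)/(2πk) = 0.5059/(2π·0.0495) = 1.626 m·K/W
ΣR = 6.992×10^-4 + 1.996 + 1.626 = 3.623 m·K/W
Q' = ΔT/ΣR = (679 K − 304.4 K)/3.623 = 103 W/m

Q' = 103 W/m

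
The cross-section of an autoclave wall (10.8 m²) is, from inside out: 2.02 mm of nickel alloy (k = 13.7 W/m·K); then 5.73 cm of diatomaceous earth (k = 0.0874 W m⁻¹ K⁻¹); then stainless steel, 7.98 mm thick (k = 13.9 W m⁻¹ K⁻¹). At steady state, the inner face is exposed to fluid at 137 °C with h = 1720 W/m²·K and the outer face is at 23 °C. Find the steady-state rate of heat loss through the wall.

Q = 1870 W

Resistance network (inner→outer):
  R_conv,in = 1/(hA) = 1/(1720·10.8) = 5.383×10^-5 K/W
  R_nickel alloy = L/(kA) = 0.00202/(13.7·10.8) = 1.365×10^-5 K/W
  R_diatomaceous earth = L/(kA) = 0.0573/(0.0874·10.8) = 0.06070 K/W
  R_stainless steel = L/(kA) = 0.00798/(13.9·10.8) = 5.316×10^-5 K/W
ΣR = 5.383×10^-5 + 1.365×10^-5 + 0.06070 + 5.316×10^-5 = 0.06082 K/W
Q = ΔT/ΣR = (137 °C − 23 °C)/0.06082 = 1870 W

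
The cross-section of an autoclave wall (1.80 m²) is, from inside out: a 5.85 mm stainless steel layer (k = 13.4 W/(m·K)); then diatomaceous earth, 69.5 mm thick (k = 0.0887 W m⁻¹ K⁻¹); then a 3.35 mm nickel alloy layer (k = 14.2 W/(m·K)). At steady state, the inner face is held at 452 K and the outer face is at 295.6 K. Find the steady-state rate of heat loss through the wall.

Q = 359 W

Series thermal resistances, inner to outer:
  R_stainless steel = L/(kA) = 0.00585/(13.4·1.80) = 2.425×10^-4 K/W
  R_diatomaceous earth = L/(kA) = 0.0695/(0.0887·1.80) = 0.4353 K/W
  R_nickel alloy = L/(kA) = 0.00335/(14.2·1.80) = 1.311×10^-4 K/W
ΣR = 2.425×10^-4 + 0.4353 + 1.311×10^-4 = 0.4357 K/W
Q = ΔT/ΣR = (452 K − 295.6 K)/0.4357 = 359 W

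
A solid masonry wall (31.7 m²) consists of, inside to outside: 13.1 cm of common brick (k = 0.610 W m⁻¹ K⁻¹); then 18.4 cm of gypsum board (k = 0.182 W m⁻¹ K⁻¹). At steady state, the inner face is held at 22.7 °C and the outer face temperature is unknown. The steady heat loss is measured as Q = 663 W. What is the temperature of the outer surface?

T_out = -2.94 °C

Sum the resistances:
  R_common brick = L/(kA) = 0.131/(0.610·31.7) = 0.006775 K/W
  R_gypsum board = L/(kA) = 0.184/(0.182·31.7) = 0.03189 K/W
ΣR = 0.03867 K/W
ΔT = Q·ΣR = 663 × 0.03867 = 25.64 K
Heat flows outward, so T_out = T_in − ΔT = 22.7 − 25.64 = -2.94 °C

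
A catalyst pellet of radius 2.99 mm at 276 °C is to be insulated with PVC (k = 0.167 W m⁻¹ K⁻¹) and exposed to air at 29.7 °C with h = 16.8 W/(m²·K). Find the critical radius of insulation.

For a sphere, r_cr = 2k_ins/h = 2·0.167/16.8 = 0.0199 m = 1.99 cm

r_cr = 1.99 cm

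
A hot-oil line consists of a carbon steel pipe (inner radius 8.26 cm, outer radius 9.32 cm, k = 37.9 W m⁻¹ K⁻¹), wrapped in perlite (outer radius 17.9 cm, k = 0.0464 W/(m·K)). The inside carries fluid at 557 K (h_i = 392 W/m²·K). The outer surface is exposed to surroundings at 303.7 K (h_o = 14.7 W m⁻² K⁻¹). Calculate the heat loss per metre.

Resistance network (inner→outer):
  R'_conv,in = 1/(2πr h) = 1/(2π·0.0826·392) = 0.004915 m·K/W
  R'_carbon steel = ln(0.0932/0.0826)/(2πk) = 0.1207/(2π·37.9) = 5.070×10^-4 m·K/W
  R'_perlite = ln(0.179/0.0932)/(2πk) = 0.6526/(2π·0.0464) = 2.239 m·K/W
  R'_conv,out = 1/(2πr h) = 1/(2π·0.179·14.7) = 0.06049 m·K/W
ΣR = 0.004915 + 5.070×10^-4 + 2.239 + 0.06049 = 2.305 m·K/W
Q' = ΔT/ΣR = (557 K − 303.7 K)/2.305 = 110 W/m

Q' = 110 W/m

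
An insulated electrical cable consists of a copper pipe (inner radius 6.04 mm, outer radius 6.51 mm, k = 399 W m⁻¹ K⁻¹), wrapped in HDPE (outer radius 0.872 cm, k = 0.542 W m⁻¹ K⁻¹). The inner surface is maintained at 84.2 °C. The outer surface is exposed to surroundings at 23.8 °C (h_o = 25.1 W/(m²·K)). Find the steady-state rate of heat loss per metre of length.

Q' = 74.3 W/m

Series thermal resistances, inner to outer:
  R'_copper = ln(0.00651/0.00604)/(2πk) = 0.07494/(2π·399) = 2.989×10^-5 m·K/W
  R'_HDPE = ln(0.00872/0.00651)/(2πk) = 0.2923/(2π·0.542) = 0.08583 m·K/W
  R'_conv,out = 1/(2πr h) = 1/(2π·0.00872·25.1) = 0.7272 m·K/W
ΣR = 2.989×10^-5 + 0.08583 + 0.7272 = 0.8131 m·K/W
Q' = ΔT/ΣR = (84.2 °C − 23.8 °C)/0.8131 = 74.3 W/m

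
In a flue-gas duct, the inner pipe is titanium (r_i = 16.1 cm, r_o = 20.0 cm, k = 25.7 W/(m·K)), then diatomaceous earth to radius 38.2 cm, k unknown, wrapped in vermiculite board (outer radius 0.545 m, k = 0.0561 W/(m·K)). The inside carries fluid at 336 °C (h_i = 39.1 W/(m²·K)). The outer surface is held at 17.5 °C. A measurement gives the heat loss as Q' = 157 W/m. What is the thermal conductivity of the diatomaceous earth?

ΣR = ΔT/Q' = |336 − 17.5|/157 = 2.029 m·K/W
Known resistances:
  R'_conv,in = 1/(2πr h) = 1/(2π·0.161·39.1) = 0.02528 m·K/W
  R'_titanium = ln(0.200/0.161)/(2πk) = 0.2169/(2π·25.7) = 0.001343 m·K/W
  R'_vermiculite board = ln(0.545/0.382)/(2πk) = 0.3554/(2π·0.0561) = 1.008 m·K/W
R_diatomaceous earth = ΣR − ΣR_known = 2.029 − 1.035 = 0.9940 m·K/W
ln(r₂/r₁)/(2πk) = 0.9940 ⇒ k = 0.6471/(2π·0.9940) = 0.104 W/m·K

k = 0.104 W/m·K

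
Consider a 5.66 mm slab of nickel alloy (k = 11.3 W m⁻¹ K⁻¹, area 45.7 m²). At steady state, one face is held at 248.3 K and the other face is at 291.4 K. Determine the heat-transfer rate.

Q = 3.93×10^6 W

Q = kA·ΔT/L = 11.3 × 45.7 × |248.3 K − 291.4 K| / 0.00566 = 3.93×10^6 W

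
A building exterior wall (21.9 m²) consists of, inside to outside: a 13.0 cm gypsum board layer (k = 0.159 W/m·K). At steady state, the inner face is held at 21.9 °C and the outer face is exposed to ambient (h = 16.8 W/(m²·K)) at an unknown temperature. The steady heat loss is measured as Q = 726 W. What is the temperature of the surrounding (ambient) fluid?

Series resistances:
  R_gypsum board = L/(kA) = 0.130/(0.159·21.9) = 0.03733 K/W
  R_conv,out = 1/(hA) = 1/(16.8·21.9) = 0.002718 K/W
ΣR = 0.04005 K/W
ΔT = Q·ΣR = 726 × 0.04005 = 29.08 K
Heat flows outward, so T_out = T_in − ΔT = 21.9 − 29.08 = -7.18 °C

T_out = -7.18 °C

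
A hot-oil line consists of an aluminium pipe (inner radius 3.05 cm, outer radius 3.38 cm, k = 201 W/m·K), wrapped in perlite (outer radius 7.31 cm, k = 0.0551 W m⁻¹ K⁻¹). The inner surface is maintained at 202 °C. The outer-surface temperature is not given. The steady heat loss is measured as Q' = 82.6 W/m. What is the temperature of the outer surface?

T_out = 18.0 °C

Sum the resistances:
  R'_aluminium = ln(0.0338/0.0305)/(2πk) = 0.1027/(2π·201) = 8.135×10^-5 m·K/W
  R'_perlite = ln(0.0731/0.0338)/(2πk) = 0.7714/(2π·0.0551) = 2.228 m·K/W
ΣR = 2.228 m·K/W
ΔT = Q'·ΣR = 82.6 × 2.228 = 184.0 K
Heat flows outward, so T_out = T_in − ΔT = 202 − 184.0 = 18.0 °C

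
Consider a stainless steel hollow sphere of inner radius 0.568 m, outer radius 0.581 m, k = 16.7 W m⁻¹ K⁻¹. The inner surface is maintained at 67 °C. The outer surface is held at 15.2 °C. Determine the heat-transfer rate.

Q = 276 kW

Q = 4πk·ΔT/(1/r₁ − 1/r₂) = 4π × 16.7 × 51.8 / (1/0.568 − 1/0.581) = 2.76×10^5 W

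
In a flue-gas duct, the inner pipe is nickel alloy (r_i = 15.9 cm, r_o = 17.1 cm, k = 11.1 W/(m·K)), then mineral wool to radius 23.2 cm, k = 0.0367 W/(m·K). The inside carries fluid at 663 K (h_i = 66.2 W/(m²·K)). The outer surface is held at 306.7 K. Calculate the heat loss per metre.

Treat each layer as a resistance in series:
  R'_conv,in = 1/(2πr h) = 1/(2π·0.159·66.2) = 0.01512 m·K/W
  R'_nickel alloy = ln(0.171/0.159)/(2πk) = 0.07276/(2π·11.1) = 0.001043 m·K/W
  R'_mineral wool = ln(0.232/0.171)/(2πk) = 0.3051/(2π·0.0367) = 1.323 m·K/W
ΣR = 0.01512 + 0.001043 + 1.323 = 1.339 m·K/W
Q' = ΔT/ΣR = (663 K − 306.7 K)/1.339 = 266 W/m

Q' = 266 W/m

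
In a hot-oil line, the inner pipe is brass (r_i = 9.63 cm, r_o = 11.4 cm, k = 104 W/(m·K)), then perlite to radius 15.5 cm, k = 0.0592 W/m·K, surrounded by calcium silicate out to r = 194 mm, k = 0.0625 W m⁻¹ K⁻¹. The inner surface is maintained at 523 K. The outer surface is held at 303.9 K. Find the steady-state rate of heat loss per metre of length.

Series thermal resistances, inner to outer:
  R'_brass = ln(0.114/0.0963)/(2πk) = 0.1687/(2π·104) = 2.582×10^-4 m·K/W
  R'_perlite = ln(0.155/0.114)/(2πk) = 0.3072/(2π·0.0592) = 0.8260 m·K/W
  R'_calcium silicate = ln(0.194/0.155)/(2πk) = 0.2244/(2π·0.0625) = 0.5715 m·K/W
ΣR = 2.582×10^-4 + 0.8260 + 0.5715 = 1.398 m·K/W
Q' = ΔT/ΣR = (523 K − 303.9 K)/1.398 = 157 W/m

Q' = 157 W/m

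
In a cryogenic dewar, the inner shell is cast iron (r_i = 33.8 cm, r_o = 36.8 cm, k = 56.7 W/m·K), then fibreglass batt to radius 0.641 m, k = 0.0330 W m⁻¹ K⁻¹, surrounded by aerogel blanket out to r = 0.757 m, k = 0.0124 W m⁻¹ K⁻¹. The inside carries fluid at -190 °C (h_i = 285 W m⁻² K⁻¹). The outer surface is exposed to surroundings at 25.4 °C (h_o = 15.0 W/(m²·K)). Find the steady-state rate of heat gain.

Q = 49.7 W

Series thermal resistances, inner to outer:
  R_conv,in = 1/(4πr²h) = 1/(4π·0.338²·285) = 0.002444 K/W
  R_cast iron = (1/0.338 − 1/0.368)/(4πk) = 0.2412/(4π·56.7) = 3.385×10^-4 K/W
  R_fibreglass batt = (1/0.368 − 1/0.641)/(4πk) = 1.157/(4π·0.0330) = 2.791 K/W
  R_aerogel blanket = (1/0.641 − 1/0.757)/(4πk) = 0.2391/(4π·0.0124) = 1.534 K/W
  R_conv,out = 1/(4πr²h) = 1/(4π·0.757²·15.0) = 0.009258 K/W
ΣR = 0.002444 + 3.385×10^-4 + 2.791 + 1.534 + 0.009258 = 4.337 K/W
Q = ΔT/ΣR = (-190 °C − 25.4 °C)/4.337 = -49.7 W
(Negative Q ⇒ heat flows inward; heat gain = 49.7 W.)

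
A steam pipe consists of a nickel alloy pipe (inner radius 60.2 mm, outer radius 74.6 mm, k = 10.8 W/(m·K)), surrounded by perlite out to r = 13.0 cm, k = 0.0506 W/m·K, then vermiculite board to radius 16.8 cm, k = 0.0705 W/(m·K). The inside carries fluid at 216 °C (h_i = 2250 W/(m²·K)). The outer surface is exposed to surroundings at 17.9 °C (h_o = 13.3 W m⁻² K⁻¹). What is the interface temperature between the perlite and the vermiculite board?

Series thermal resistances, inner to outer:
  R'_conv,in = 1/(2πr h) = 1/(2π·0.0602·2250) = 0.001175 m·K/W
  R'_nickel alloy = ln(0.0746/0.0602)/(2πk) = 0.2145/(2π·10.8) = 0.003161 m·K/W
  R'_perlite = ln(0.130/0.0746)/(2πk) = 0.5554/(2π·0.0506) = 1.747 m·K/W
  R'_vermiculite board = ln(0.168/0.130)/(2πk) = 0.2564/(2π·0.0705) = 0.5789 m·K/W
  R'_conv,out = 1/(2πr h) = 1/(2π·0.168·13.3) = 0.07123 m·K/W
ΣR = 0.001175 + 0.003161 + 1.747 + 0.5789 + 0.07123 = 2.401 m·K/W
Q' = ΔT/ΣR = (216 °C − 17.9 °C)/2.401 = 82.51 W/m
From the inner boundary to the perlite/vermiculite board interface, ΣR_partial = 1.751 m·K/W.
T_interface = T_in − Q'·ΣR_partial = 216 °C − (82.51)(1.751) = 71.5 °C

T = 71.5 °C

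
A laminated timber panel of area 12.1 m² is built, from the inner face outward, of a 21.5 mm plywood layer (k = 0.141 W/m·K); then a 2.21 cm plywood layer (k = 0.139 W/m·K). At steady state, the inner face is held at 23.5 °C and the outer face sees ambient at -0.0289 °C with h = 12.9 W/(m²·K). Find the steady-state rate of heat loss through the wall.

Q = 732 W

Resistance network (inner→outer):
  R_plywood = L/(kA) = 0.0215/(0.141·12.1) = 0.01260 K/W
  R_plywood = L/(kA) = 0.0221/(0.139·12.1) = 0.01314 K/W
  R_conv,out = 1/(hA) = 1/(12.9·12.1) = 0.006407 K/W
ΣR = 0.01260 + 0.01314 + 0.006407 = 0.03215 K/W
Q = ΔT/ΣR = (23.5 °C − -0.0289 °C)/0.03215 = 732 W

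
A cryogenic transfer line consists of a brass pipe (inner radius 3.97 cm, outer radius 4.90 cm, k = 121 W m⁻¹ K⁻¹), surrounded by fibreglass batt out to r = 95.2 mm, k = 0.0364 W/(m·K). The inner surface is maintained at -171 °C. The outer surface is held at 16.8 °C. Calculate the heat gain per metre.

Q' = 64.7 W/m

Resistance network (inner→outer):
  R'_brass = ln(0.0490/0.0397)/(2πk) = 0.2105/(2π·121) = 2.768×10^-4 m·K/W
  R'_fibreglass batt = ln(0.0952/0.0490)/(2πk) = 0.6642/(2π·0.0364) = 2.904 m·K/W
ΣR = 2.768×10^-4 + 2.904 = 2.904 m·K/W
Q' = ΔT/ΣR = (-171 °C − 16.8 °C)/2.904 = -64.7 W/m
(Negative Q' ⇒ heat flows inward; heat gain = 64.7 W/m.)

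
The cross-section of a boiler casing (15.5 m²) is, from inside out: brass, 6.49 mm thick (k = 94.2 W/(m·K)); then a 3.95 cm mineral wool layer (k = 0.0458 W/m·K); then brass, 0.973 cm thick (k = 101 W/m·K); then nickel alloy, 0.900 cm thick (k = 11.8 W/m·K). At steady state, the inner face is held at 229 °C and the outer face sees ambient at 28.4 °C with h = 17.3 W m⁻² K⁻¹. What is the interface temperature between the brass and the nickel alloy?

T = 41.2 °C

Treat each layer as a resistance in series:
  R_brass = L/(kA) = 0.00649/(94.2·15.5) = 4.445×10^-6 K/W
  R_mineral wool = L/(kA) = 0.0395/(0.0458·15.5) = 0.05564 K/W
  R_brass = L/(kA) = 0.00973/(101·15.5) = 6.215×10^-6 K/W
  R_nickel alloy = L/(kA) = 0.00900/(11.8·15.5) = 4.921×10^-5 K/W
  R_conv,out = 1/(hA) = 1/(17.3·15.5) = 0.003729 K/W
ΣR = 4.445×10^-6 + 0.05564 + 6.215×10^-6 + 4.921×10^-5 + 0.003729 = 0.05943 K/W
Q = ΔT/ΣR = (229 °C − 28.4 °C)/0.05943 = 3375 W
From the inner boundary to the brass/nickel alloy interface, ΣR_partial = 0.05565 K/W.
T_interface = T_in − Q·ΣR_partial = 229 °C − (3375)(0.05565) = 41.2 °C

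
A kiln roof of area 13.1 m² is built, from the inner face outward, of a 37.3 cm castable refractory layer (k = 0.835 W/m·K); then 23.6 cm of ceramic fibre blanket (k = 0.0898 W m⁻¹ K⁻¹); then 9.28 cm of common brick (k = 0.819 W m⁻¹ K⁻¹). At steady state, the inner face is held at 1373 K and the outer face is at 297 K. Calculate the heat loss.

Resistance network (inner→outer):
  R_castable refractory = L/(kA) = 0.373/(0.835·13.1) = 0.03410 K/W
  R_ceramic fibre blanket = L/(kA) = 0.236/(0.0898·13.1) = 0.2006 K/W
  R_common brick = L/(kA) = 0.0928/(0.819·13.1) = 0.008650 K/W
ΣR = 0.03410 + 0.2006 + 0.008650 = 0.2434 K/W
Q = ΔT/ΣR = (1373 K − 297 K)/0.2434 = 4420 W

Q = 4420 W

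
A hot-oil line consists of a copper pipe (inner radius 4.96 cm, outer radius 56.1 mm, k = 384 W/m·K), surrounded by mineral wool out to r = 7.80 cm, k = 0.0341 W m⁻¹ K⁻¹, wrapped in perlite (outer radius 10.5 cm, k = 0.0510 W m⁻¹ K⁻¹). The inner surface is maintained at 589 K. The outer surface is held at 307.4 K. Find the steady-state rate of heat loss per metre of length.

Q' = 114 W/m

Treat each layer as a resistance in series:
  R'_copper = ln(0.0561/0.0496)/(2πk) = 0.1231/(2π·384) = 5.104×10^-5 m·K/W
  R'_mineral wool = ln(0.0780/0.0561)/(2πk) = 0.3296/(2π·0.0341) = 1.538 m·K/W
  R'_perlite = ln(0.105/0.0780)/(2πk) = 0.2973/(2π·0.0510) = 0.9276 m·K/W
ΣR = 5.104×10^-5 + 1.538 + 0.9276 = 2.466 m·K/W
Q' = ΔT/ΣR = (589 K − 307.4 K)/2.466 = 114 W/m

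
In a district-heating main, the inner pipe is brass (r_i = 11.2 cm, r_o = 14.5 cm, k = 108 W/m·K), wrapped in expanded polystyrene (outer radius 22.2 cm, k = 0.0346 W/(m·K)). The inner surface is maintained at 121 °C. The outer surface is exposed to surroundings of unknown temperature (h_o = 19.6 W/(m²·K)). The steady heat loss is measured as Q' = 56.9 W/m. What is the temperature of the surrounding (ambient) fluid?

T_out = 7.4 °C

Series resistances:
  R'_brass = ln(0.145/0.112)/(2πk) = 0.2582/(2π·108) = 3.805×10^-4 m·K/W
  R'_expanded polystyrene = ln(0.222/0.145)/(2πk) = 0.4259/(2π·0.0346) = 1.959 m·K/W
  R'_conv,out = 1/(2πr h) = 1/(2π·0.222·19.6) = 0.03658 m·K/W
ΣR = 1.996 m·K/W
ΔT = Q'·ΣR = 56.9 × 1.996 = 113.6 K
Heat flows outward, so T_out = T_in − ΔT = 121 − 113.6 = 7.4 °C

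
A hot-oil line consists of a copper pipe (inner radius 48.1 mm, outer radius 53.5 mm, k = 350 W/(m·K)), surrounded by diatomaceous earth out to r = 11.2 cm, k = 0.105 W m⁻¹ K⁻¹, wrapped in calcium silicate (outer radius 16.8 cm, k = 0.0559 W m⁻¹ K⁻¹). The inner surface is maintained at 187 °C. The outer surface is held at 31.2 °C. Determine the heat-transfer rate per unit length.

Q' = 68.5 W/m

Resistance network (inner→outer):
  R'_copper = ln(0.0535/0.0481)/(2πk) = 0.1064/(2π·350) = 4.838×10^-5 m·K/W
  R'_diatomaceous earth = ln(0.112/0.0535)/(2πk) = 0.7388/(2π·0.105) = 1.120 m·K/W
  R'_calcium silicate = ln(0.168/0.112)/(2πk) = 0.4055/(2π·0.0559) = 1.154 m·K/W
ΣR = 4.838×10^-5 + 1.120 + 1.154 = 2.274 m·K/W
Q' = ΔT/ΣR = (187 °C − 31.2 °C)/2.274 = 68.5 W/m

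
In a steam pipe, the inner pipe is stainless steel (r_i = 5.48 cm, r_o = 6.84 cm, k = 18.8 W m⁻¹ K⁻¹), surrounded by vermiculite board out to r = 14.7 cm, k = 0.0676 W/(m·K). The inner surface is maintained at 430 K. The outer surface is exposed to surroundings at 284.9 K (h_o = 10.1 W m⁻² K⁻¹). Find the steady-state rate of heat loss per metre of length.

Series thermal resistances, inner to outer:
  R'_stainless steel = ln(0.0684/0.0548)/(2πk) = 0.2217/(2π·18.8) = 0.001877 m·K/W
  R'_vermiculite board = ln(0.147/0.0684)/(2πk) = 0.7651/(2π·0.0676) = 1.801 m·K/W
  R'_conv,out = 1/(2πr h) = 1/(2π·0.147·10.1) = 0.1072 m·K/W
ΣR = 0.001877 + 1.801 + 0.1072 = 1.910 m·K/W
Q' = ΔT/ΣR = (430 K − 284.9 K)/1.910 = 76.0 W/m

Q' = 76.0 W/m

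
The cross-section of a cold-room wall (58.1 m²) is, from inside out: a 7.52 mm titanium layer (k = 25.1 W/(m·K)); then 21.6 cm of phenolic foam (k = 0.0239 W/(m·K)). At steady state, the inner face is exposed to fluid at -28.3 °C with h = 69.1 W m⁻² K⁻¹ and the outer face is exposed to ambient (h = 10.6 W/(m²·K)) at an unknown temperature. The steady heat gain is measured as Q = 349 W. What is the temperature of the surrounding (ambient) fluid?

T_out = 26.6 °C

Sum the resistances:
  R_conv,in = 1/(hA) = 1/(69.1·58.1) = 2.491×10^-4 K/W
  R_titanium = L/(kA) = 0.00752/(25.1·58.1) = 5.157×10^-6 K/W
  R_phenolic foam = L/(kA) = 0.216/(0.0239·58.1) = 0.1556 K/W
  R_conv,out = 1/(hA) = 1/(10.6·58.1) = 0.001624 K/W
ΣR = 0.1574 K/W
ΔT = Q·ΣR = 349 × 0.1574 = 54.93 K
Heat flows inward, so T_out = T_in + ΔT = -28.3 + 54.93 = 26.6 °C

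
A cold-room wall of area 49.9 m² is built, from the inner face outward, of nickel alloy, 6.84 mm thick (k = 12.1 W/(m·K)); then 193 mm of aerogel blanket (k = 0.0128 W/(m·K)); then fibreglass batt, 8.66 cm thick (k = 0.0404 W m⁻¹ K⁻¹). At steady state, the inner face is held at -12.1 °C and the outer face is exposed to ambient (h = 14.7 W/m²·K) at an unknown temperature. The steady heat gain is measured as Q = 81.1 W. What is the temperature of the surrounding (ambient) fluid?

Sum the resistances:
  R_nickel alloy = L/(kA) = 0.00684/(12.1·49.9) = 1.133×10^-5 K/W
  R_aerogel blanket = L/(kA) = 0.193/(0.0128·49.9) = 0.3022 K/W
  R_fibreglass batt = L/(kA) = 0.0866/(0.0404·49.9) = 0.04296 K/W
  R_conv,out = 1/(hA) = 1/(14.7·49.9) = 0.001363 K/W
ΣR = 0.3465 K/W
ΔT = Q·ΣR = 81.1 × 0.3465 = 28.10 K
Heat flows inward, so T_out = T_in + ΔT = -12.1 + 28.10 = 16.0 °C

T_out = 16.0 °C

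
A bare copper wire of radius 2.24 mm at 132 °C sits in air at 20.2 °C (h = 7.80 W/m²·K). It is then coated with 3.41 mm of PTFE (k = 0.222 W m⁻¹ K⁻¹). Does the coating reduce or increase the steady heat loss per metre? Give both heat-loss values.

increases: 12.3 → 26.2 W/m

Critical radius for a cylinder: r_cr = k/h = 0.0285 m = 2.85 cm.
Outer radius after coating: r₂ = 0.00224 + 0.00341 = 0.00565 m.
Since r₁ < r_cr and r₂ ≤ r_cr, the coating moves toward the maximum at r_cr — heat loss rises.
Bare: R = 1/(2πr₁h) = 9.109 m·K/W; Q = 111.8/9.109 = 12.3 W/m.
Coated: R = R_cond + R_conv = 4.275 m·K/W; Q = 111.8/4.275 = 26.2 W/m.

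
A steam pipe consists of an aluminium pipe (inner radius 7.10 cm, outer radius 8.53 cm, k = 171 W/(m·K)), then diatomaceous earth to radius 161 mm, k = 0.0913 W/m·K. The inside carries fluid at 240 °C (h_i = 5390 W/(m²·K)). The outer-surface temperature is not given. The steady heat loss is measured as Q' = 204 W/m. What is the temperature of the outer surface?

T_out = 14.0 °C

Sum the resistances:
  R'_conv,in = 1/(2πr h) = 1/(2π·0.0710·5390) = 4.159×10^-4 m·K/W
  R'_aluminium = ln(0.0853/0.0710)/(2πk) = 0.1835/(2π·171) = 1.708×10^-4 m·K/W
  R'_diatomaceous earth = ln(0.161/0.0853)/(2πk) = 0.6352/(2π·0.0913) = 1.107 m·K/W
ΣR = 1.108 m·K/W
ΔT = Q'·ΣR = 204 × 1.108 = 226.0 K
Heat flows outward, so T_out = T_in − ΔT = 240 − 226.0 = 14.0 °C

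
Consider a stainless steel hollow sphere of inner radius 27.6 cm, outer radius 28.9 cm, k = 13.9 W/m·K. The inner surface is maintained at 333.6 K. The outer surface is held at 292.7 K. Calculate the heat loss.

Q = 4πk·ΔT/(1/r₁ − 1/r₂) = 4π × 13.9 × 40.9 / (1/0.276 − 1/0.289) = 43800 W

Q = 43.8 kW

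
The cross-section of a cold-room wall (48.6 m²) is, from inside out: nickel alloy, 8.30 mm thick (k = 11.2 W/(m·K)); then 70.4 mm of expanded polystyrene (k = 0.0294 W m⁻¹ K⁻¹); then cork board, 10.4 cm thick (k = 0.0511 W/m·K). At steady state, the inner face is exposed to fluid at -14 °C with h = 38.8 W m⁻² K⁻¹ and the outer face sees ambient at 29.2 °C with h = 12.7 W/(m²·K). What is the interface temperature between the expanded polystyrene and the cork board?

T = 9.06 °C

Series thermal resistances, inner to outer:
  R_conv,in = 1/(hA) = 1/(38.8·48.6) = 5.303×10^-4 K/W
  R_nickel alloy = L/(kA) = 0.00830/(11.2·48.6) = 1.525×10^-5 K/W
  R_expanded polystyrene = L/(kA) = 0.0704/(0.0294·48.6) = 0.04927 K/W
  R_cork board = L/(kA) = 0.104/(0.0511·48.6) = 0.04188 K/W
  R_conv,out = 1/(hA) = 1/(12.7·48.6) = 0.001620 K/W
ΣR = 5.303×10^-4 + 1.525×10^-5 + 0.04927 + 0.04188 + 0.001620 = 0.09332 K/W
Q = ΔT/ΣR = (-14 °C − 29.2 °C)/0.09332 = -462.9 W
From the inner boundary to the expanded polystyrene/cork board interface, ΣR_partial = 0.04982 K/W.
T_interface = T_in − Q·ΣR_partial = -14 °C − (-462.9)(0.04982) = 9.06 °C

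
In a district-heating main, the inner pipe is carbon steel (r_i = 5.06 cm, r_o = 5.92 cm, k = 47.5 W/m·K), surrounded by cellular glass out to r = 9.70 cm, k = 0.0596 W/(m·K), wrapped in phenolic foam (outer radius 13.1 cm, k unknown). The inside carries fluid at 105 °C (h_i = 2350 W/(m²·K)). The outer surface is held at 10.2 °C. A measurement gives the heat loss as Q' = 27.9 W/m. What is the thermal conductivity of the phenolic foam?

ΣR = ΔT/Q' = |105 − 10.2|/27.9 = 3.398 m·K/W
Known resistances:
  R'_conv,in = 1/(2πr h) = 1/(2π·0.0506·2350) = 0.001338 m·K/W
  R'_carbon steel = ln(0.0592/0.0506)/(2πk) = 0.1570/(2π·47.5) = 5.259×10^-4 m·K/W
  R'_cellular glass = ln(0.0970/0.0592)/(2πk) = 0.4938/(2π·0.0596) = 1.319 m·K/W
R_phenolic foam = ΣR − ΣR_known = 3.398 − 1.321 = 2.077 m·K/W
ln(r₂/r₁)/(2πk) = 2.077 ⇒ k = 0.3005/(2π·2.077) = 0.0230 W/m·K

k = 0.0230 W/m·K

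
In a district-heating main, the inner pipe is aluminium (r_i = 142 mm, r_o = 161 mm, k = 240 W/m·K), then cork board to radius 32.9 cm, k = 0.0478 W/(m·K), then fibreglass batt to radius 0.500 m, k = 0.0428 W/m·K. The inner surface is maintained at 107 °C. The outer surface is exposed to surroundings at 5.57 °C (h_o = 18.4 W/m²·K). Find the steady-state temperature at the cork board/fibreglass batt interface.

T = 45.9 °C

Resistance network (inner→outer):
  R'_aluminium = ln(0.161/0.142)/(2πk) = 0.1256/(2π·240) = 8.328×10^-5 m·K/W
  R'_cork board = ln(0.329/0.161)/(2πk) = 0.7147/(2π·0.0478) = 2.380 m·K/W
  R'_fibreglass batt = ln(0.500/0.329)/(2πk) = 0.4186/(2π·0.0428) = 1.556 m·K/W
  R'_conv,out = 1/(2πr h) = 1/(2π·0.500·18.4) = 0.01730 m·K/W
ΣR = 8.328×10^-5 + 2.380 + 1.556 + 0.01730 = 3.953 m·K/W
Q' = ΔT/ΣR = (107 °C − 5.57 °C)/3.953 = 25.66 W/m
From the inner boundary to the cork board/fibreglass batt interface, ΣR_partial = 2.380 m·K/W.
T_interface = T_in − Q'·ΣR_partial = 107 °C − (25.66)(2.380) = 45.9 °C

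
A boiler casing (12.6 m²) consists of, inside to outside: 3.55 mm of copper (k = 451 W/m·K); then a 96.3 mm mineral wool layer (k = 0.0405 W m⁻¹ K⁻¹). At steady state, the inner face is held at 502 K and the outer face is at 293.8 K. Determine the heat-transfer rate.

Treat each layer as a resistance in series:
  R_copper = L/(kA) = 0.00355/(451·12.6) = 6.247×10^-7 K/W
  R_mineral wool = L/(kA) = 0.0963/(0.0405·12.6) = 0.1887 K/W
ΣR = 6.247×10^-7 + 0.1887 = 0.1887 K/W
Q = ΔT/ΣR = (502 K − 293.8 K)/0.1887 = 1100 W

Q = 1100 W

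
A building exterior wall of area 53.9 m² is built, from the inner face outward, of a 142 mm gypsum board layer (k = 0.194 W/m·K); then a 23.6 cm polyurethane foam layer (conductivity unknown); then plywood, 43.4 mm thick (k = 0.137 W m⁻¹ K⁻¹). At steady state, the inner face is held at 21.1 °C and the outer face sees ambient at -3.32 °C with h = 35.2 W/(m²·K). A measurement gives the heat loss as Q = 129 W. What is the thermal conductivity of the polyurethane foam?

ΣR = ΔT/Q = |21.1 − -3.32|/129 = 0.1893 K/W
Known resistances:
  R_gypsum board = L/(kA) = 0.142/(0.194·53.9) = 0.01358 K/W
  R_plywood = L/(kA) = 0.0434/(0.137·53.9) = 0.005877 K/W
  R_conv,out = 1/(hA) = 1/(35.2·53.9) = 5.271×10^-4 K/W
R_polyurethane foam = ΣR − ΣR_known = 0.1893 − 0.01998 = 0.1693 K/W
L/(kA) = 0.1693 ⇒ k = 0.236/(0.1693·53.9) = 0.0259 W/m·K

k = 0.0259 W/m·K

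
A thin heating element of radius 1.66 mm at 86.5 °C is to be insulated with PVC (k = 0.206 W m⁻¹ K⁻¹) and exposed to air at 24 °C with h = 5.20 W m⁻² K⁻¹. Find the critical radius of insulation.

r_cr = 3.96 cm

For a cylinder, r_cr = k_ins/h = 0.206/5.20 = 0.0396 m = 3.96 cm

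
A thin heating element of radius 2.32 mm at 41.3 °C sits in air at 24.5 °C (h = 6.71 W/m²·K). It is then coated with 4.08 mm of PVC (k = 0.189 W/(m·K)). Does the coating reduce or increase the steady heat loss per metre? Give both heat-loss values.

increases: 1.64 → 3.68 W/m

Critical radius for a cylinder: r_cr = k/h = 0.0282 m = 2.82 cm.
Outer radius after coating: r₂ = 0.00232 + 0.00408 = 0.00640 m.
Since r₁ < r_cr and r₂ ≤ r_cr, the coating moves toward the maximum at r_cr — heat loss rises.
Bare: R = 1/(2πr₁h) = 10.22 m·K/W; Q = 16.8/10.22 = 1.64 W/m.
Coated: R = R_cond + R_conv = 4.561 m·K/W; Q = 16.8/4.561 = 3.68 W/m.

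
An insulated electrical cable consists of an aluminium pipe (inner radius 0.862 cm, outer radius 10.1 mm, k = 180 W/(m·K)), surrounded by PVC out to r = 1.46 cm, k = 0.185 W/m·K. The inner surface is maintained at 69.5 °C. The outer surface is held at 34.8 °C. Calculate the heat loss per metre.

Q' = 109 W/m

Resistance network (inner→outer):
  R'_aluminium = ln(0.0101/0.00862)/(2πk) = 0.1585/(2π·180) = 1.401×10^-4 m·K/W
  R'_PVC = ln(0.0146/0.0101)/(2πk) = 0.3685/(2π·0.185) = 0.3170 m·K/W
ΣR = 1.401×10^-4 + 0.3170 = 0.3171 m·K/W
Q' = ΔT/ΣR = (69.5 °C − 34.8 °C)/0.3171 = 109 W/m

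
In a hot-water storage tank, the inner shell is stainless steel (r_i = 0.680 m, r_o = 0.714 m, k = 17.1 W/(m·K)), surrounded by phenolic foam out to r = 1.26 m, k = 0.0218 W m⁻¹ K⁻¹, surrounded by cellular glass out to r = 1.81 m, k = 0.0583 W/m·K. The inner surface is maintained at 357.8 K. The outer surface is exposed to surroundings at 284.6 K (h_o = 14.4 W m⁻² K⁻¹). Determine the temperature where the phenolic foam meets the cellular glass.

T = 294.1 K

Treat each layer as a resistance in series:
  R_stainless steel = (1/0.680 − 1/0.714)/(4πk) = 0.07003/(4π·17.1) = 3.259×10^-4 K/W
  R_phenolic foam = (1/0.714 − 1/1.26)/(4πk) = 0.6069/(4π·0.0218) = 2.215 K/W
  R_cellular glass = (1/1.26 − 1/1.81)/(4πk) = 0.2412/(4π·0.0583) = 0.3292 K/W
  R_conv,out = 1/(4πr²h) = 1/(4π·1.81²·14.4) = 0.001687 K/W
ΣR = 3.259×10^-4 + 2.215 + 0.3292 + 0.001687 = 2.546 K/W
Q = ΔT/ΣR = (357.8 K − 284.6 K)/2.546 = 28.75 W
From the inner boundary to the phenolic foam/cellular glass interface, ΣR_partial = 2.215 K/W.
T_interface = T_in − Q·ΣR_partial = 357.8 K − (28.75)(2.215) = 294.1 K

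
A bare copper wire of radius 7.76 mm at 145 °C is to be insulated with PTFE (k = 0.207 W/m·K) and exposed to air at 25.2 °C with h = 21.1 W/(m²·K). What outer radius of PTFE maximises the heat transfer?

For a cylinder, r_cr = k_ins/h = 0.207/21.1 = 0.00981 m = 0.981 cm

r_cr = 0.981 cm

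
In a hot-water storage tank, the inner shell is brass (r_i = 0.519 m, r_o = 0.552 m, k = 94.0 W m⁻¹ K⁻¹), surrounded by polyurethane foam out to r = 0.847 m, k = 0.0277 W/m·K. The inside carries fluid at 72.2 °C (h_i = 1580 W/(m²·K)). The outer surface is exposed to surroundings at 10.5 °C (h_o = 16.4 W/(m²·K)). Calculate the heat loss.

Q = 33.9 W

Treat each layer as a resistance in series:
  R_conv,in = 1/(4πr²h) = 1/(4π·0.519²·1580) = 1.870×10^-4 K/W
  R_brass = (1/0.519 − 1/0.552)/(4πk) = 0.1152/(4π·94.0) = 9.751×10^-5 K/W
  R_polyurethane foam = (1/0.552 − 1/0.847)/(4πk) = 0.6310/(4π·0.0277) = 1.813 K/W
  R_conv,out = 1/(4πr²h) = 1/(4π·0.847²·16.4) = 0.006764 K/W
ΣR = 1.870×10^-4 + 9.751×10^-5 + 1.813 + 0.006764 = 1.820 K/W
Q = ΔT/ΣR = (72.2 °C − 10.5 °C)/1.820 = 33.9 W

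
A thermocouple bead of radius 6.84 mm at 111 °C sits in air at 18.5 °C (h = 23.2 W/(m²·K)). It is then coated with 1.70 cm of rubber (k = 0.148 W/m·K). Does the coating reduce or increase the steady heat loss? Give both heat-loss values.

Critical radius for a sphere: r_cr = 2k/h = 0.0128 m = 1.28 cm.
Outer radius after coating: r₂ = 0.00684 + 0.0170 = 0.02384 m.
r₁ < r_cr < r₂: heat loss rises to a maximum at r_cr then falls. Whether the coating helps depends on whether Q(r₂) has dropped back below Q(r₁).
Bare: R = 1/(4πr₁²h) = 73.31 K/W; Q = 92.5/73.31 = 1.26 W.
Coated: R = R_cond + R_conv = 62.09 K/W; Q = 92.5/62.09 = 1.49 W.

increases: 1.26 → 1.49 W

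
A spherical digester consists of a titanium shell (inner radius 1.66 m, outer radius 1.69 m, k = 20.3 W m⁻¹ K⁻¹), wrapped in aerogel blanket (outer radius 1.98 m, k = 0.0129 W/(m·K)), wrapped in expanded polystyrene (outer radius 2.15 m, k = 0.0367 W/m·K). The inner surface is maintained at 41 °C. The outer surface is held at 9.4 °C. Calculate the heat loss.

Treat each layer as a resistance in series:
  R_titanium = (1/1.66 − 1/1.69)/(4πk) = 0.01069/(4π·20.3) = 4.192×10^-5 K/W
  R_aerogel blanket = (1/1.69 − 1/1.98)/(4πk) = 0.08667/(4π·0.0129) = 0.5346 K/W
  R_expanded polystyrene = (1/1.98 − 1/2.15)/(4πk) = 0.03993/(4π·0.0367) = 0.08659 K/W
ΣR = 4.192×10^-5 + 0.5346 + 0.08659 = 0.6212 K/W
Q = ΔT/ΣR = (41 °C − 9.4 °C)/0.6212 = 50.9 W

Q = 50.9 W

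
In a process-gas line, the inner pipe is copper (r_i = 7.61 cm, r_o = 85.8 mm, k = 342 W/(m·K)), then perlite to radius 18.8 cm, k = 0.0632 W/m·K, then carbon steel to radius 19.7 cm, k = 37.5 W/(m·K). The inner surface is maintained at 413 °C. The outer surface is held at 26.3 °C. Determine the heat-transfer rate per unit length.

Q' = 196 W/m

Series thermal resistances, inner to outer:
  R'_copper = ln(0.0858/0.0761)/(2πk) = 0.1200/(2π·342) = 5.583×10^-5 m·K/W
  R'_perlite = ln(0.188/0.0858)/(2πk) = 0.7844/(2π·0.0632) = 1.975 m·K/W
  R'_carbon steel = ln(0.197/0.188)/(2πk) = 0.04676/(2π·37.5) = 1.985×10^-4 m·K/W
ΣR = 5.583×10^-5 + 1.975 + 1.985×10^-4 = 1.975 m·K/W
Q' = ΔT/ΣR = (413 °C − 26.3 °C)/1.975 = 196 W/m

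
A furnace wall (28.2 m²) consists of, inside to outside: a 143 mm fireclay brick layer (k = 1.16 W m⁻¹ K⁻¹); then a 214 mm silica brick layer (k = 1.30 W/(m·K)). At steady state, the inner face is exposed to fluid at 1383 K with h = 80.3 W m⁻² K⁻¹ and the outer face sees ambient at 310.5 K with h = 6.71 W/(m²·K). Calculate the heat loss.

Q = 67.3 kW

Resistance network (inner→outer):
  R_conv,in = 1/(hA) = 1/(80.3·28.2) = 4.416×10^-4 K/W
  R_fireclay brick = L/(kA) = 0.143/(1.16·28.2) = 0.004371 K/W
  R_silica brick = L/(kA) = 0.214/(1.30·28.2) = 0.005837 K/W
  R_conv,out = 1/(hA) = 1/(6.71·28.2) = 0.005285 K/W
ΣR = 4.416×10^-4 + 0.004371 + 0.005837 + 0.005285 = 0.01593 K/W
Q = ΔT/ΣR = (1383 K − 310.5 K)/0.01593 = 67300 W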